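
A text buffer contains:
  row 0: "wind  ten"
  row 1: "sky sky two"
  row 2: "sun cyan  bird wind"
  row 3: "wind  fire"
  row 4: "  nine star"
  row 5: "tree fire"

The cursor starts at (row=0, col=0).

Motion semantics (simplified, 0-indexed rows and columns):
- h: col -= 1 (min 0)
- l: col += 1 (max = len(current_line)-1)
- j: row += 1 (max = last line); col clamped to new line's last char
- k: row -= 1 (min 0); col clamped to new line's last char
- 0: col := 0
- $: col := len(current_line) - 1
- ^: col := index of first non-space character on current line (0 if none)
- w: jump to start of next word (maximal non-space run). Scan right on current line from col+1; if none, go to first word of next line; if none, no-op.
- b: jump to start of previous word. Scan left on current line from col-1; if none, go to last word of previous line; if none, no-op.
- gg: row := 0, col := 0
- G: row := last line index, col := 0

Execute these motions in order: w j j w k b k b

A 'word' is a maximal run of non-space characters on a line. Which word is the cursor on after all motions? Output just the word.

Answer: ten

Derivation:
After 1 (w): row=0 col=6 char='t'
After 2 (j): row=1 col=6 char='y'
After 3 (j): row=2 col=6 char='a'
After 4 (w): row=2 col=10 char='b'
After 5 (k): row=1 col=10 char='o'
After 6 (b): row=1 col=8 char='t'
After 7 (k): row=0 col=8 char='n'
After 8 (b): row=0 col=6 char='t'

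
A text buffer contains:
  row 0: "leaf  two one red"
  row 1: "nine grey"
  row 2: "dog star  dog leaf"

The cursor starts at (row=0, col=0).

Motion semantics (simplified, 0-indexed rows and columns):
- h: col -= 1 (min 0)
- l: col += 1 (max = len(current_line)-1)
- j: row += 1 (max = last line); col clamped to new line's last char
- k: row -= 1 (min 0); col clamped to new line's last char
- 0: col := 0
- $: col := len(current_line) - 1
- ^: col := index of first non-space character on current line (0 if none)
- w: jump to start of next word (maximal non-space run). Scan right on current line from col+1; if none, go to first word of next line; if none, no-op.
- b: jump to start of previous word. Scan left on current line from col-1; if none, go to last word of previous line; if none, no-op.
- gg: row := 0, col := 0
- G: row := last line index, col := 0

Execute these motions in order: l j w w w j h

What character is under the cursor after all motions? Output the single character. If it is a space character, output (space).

After 1 (l): row=0 col=1 char='e'
After 2 (j): row=1 col=1 char='i'
After 3 (w): row=1 col=5 char='g'
After 4 (w): row=2 col=0 char='d'
After 5 (w): row=2 col=4 char='s'
After 6 (j): row=2 col=4 char='s'
After 7 (h): row=2 col=3 char='_'

Answer: (space)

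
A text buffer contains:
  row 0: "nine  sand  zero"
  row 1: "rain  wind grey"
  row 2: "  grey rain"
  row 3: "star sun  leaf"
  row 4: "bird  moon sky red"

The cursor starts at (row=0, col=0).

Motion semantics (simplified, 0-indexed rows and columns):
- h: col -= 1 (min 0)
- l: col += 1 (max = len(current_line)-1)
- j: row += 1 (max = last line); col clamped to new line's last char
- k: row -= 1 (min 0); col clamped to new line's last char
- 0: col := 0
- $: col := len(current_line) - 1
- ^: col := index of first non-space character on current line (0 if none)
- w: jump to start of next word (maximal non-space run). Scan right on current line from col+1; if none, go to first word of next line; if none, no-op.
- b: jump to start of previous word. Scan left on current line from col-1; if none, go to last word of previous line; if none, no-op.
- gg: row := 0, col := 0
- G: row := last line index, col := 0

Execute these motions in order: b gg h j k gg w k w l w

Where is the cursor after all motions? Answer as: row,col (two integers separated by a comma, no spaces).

After 1 (b): row=0 col=0 char='n'
After 2 (gg): row=0 col=0 char='n'
After 3 (h): row=0 col=0 char='n'
After 4 (j): row=1 col=0 char='r'
After 5 (k): row=0 col=0 char='n'
After 6 (gg): row=0 col=0 char='n'
After 7 (w): row=0 col=6 char='s'
After 8 (k): row=0 col=6 char='s'
After 9 (w): row=0 col=12 char='z'
After 10 (l): row=0 col=13 char='e'
After 11 (w): row=1 col=0 char='r'

Answer: 1,0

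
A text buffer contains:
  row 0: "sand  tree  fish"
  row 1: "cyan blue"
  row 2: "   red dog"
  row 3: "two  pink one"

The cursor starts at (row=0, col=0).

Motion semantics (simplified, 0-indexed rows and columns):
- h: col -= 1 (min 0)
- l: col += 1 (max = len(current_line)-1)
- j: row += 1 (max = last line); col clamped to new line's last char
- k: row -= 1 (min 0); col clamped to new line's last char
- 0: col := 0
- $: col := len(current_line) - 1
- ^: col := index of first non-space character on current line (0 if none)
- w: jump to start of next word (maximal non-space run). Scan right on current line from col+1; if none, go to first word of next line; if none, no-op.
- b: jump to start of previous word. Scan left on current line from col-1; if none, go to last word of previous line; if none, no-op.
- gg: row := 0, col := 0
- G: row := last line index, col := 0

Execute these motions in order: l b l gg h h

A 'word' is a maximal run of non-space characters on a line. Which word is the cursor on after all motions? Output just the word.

Answer: sand

Derivation:
After 1 (l): row=0 col=1 char='a'
After 2 (b): row=0 col=0 char='s'
After 3 (l): row=0 col=1 char='a'
After 4 (gg): row=0 col=0 char='s'
After 5 (h): row=0 col=0 char='s'
After 6 (h): row=0 col=0 char='s'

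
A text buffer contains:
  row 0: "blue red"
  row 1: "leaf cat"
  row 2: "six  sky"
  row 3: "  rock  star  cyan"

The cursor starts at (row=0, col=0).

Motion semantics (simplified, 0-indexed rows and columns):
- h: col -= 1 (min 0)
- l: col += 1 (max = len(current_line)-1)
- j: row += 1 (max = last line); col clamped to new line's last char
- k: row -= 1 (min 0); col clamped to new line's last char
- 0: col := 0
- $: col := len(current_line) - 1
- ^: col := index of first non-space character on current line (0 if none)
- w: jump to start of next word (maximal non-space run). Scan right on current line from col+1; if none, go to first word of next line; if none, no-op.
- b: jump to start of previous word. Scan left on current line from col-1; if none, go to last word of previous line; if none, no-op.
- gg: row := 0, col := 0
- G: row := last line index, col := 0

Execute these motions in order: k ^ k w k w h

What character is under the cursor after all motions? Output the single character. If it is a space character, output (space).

Answer: l

Derivation:
After 1 (k): row=0 col=0 char='b'
After 2 (^): row=0 col=0 char='b'
After 3 (k): row=0 col=0 char='b'
After 4 (w): row=0 col=5 char='r'
After 5 (k): row=0 col=5 char='r'
After 6 (w): row=1 col=0 char='l'
After 7 (h): row=1 col=0 char='l'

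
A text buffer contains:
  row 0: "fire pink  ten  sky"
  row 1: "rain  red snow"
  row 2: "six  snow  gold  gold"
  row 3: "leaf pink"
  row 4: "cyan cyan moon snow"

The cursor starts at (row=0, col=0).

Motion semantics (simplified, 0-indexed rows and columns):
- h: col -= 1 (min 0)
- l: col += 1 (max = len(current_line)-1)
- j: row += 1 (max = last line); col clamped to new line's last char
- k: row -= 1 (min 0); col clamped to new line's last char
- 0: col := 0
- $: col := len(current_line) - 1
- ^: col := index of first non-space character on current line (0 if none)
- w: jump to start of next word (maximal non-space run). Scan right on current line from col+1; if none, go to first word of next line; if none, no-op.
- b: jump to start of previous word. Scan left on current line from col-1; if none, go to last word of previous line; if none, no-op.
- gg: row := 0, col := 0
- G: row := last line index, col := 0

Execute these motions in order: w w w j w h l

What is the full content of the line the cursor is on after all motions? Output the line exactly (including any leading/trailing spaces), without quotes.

Answer: six  snow  gold  gold

Derivation:
After 1 (w): row=0 col=5 char='p'
After 2 (w): row=0 col=11 char='t'
After 3 (w): row=0 col=16 char='s'
After 4 (j): row=1 col=13 char='w'
After 5 (w): row=2 col=0 char='s'
After 6 (h): row=2 col=0 char='s'
After 7 (l): row=2 col=1 char='i'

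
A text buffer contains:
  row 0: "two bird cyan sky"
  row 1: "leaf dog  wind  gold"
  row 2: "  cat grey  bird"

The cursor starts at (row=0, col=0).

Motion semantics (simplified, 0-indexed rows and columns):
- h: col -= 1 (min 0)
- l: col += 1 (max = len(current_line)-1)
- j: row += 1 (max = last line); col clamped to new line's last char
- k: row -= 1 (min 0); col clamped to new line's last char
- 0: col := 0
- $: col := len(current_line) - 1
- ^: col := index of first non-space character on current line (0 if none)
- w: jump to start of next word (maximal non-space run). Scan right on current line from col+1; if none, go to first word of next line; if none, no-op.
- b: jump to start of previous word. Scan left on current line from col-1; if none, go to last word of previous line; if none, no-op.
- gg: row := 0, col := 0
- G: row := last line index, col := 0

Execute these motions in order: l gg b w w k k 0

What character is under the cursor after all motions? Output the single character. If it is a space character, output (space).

After 1 (l): row=0 col=1 char='w'
After 2 (gg): row=0 col=0 char='t'
After 3 (b): row=0 col=0 char='t'
After 4 (w): row=0 col=4 char='b'
After 5 (w): row=0 col=9 char='c'
After 6 (k): row=0 col=9 char='c'
After 7 (k): row=0 col=9 char='c'
After 8 (0): row=0 col=0 char='t'

Answer: t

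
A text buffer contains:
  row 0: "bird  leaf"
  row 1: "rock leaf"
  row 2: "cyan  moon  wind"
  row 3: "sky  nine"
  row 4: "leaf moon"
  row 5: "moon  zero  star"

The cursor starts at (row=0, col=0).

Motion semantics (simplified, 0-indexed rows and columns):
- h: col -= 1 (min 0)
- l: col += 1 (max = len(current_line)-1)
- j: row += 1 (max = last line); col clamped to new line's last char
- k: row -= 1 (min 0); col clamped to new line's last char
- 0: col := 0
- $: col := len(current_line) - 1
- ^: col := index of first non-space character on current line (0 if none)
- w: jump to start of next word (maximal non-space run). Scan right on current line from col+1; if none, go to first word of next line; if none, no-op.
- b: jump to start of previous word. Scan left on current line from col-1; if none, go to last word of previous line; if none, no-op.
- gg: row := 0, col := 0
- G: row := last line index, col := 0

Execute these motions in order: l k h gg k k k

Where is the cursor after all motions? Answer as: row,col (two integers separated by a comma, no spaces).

After 1 (l): row=0 col=1 char='i'
After 2 (k): row=0 col=1 char='i'
After 3 (h): row=0 col=0 char='b'
After 4 (gg): row=0 col=0 char='b'
After 5 (k): row=0 col=0 char='b'
After 6 (k): row=0 col=0 char='b'
After 7 (k): row=0 col=0 char='b'

Answer: 0,0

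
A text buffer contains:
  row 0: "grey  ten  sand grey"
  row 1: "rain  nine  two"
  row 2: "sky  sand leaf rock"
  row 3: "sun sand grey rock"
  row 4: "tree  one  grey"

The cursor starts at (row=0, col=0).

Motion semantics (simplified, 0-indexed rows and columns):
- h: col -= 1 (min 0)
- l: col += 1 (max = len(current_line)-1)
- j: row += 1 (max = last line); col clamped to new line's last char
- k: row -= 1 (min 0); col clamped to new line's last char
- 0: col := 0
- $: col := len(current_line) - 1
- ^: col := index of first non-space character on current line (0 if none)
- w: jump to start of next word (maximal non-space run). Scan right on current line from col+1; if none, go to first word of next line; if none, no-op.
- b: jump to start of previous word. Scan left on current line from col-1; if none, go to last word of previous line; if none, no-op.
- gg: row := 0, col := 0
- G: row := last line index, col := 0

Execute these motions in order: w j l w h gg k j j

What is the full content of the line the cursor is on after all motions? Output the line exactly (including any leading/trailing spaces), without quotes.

Answer: sky  sand leaf rock

Derivation:
After 1 (w): row=0 col=6 char='t'
After 2 (j): row=1 col=6 char='n'
After 3 (l): row=1 col=7 char='i'
After 4 (w): row=1 col=12 char='t'
After 5 (h): row=1 col=11 char='_'
After 6 (gg): row=0 col=0 char='g'
After 7 (k): row=0 col=0 char='g'
After 8 (j): row=1 col=0 char='r'
After 9 (j): row=2 col=0 char='s'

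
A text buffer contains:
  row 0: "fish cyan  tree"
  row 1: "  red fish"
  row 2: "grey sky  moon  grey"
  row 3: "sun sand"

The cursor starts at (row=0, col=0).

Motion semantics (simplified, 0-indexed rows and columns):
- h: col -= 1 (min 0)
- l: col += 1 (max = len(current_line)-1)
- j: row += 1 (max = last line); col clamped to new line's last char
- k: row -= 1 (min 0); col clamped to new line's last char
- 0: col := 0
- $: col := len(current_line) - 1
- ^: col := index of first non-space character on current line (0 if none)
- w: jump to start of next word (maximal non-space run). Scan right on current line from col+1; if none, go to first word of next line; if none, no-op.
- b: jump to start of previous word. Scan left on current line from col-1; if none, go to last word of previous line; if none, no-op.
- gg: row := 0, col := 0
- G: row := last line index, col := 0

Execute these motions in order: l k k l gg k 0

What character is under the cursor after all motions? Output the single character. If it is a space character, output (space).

After 1 (l): row=0 col=1 char='i'
After 2 (k): row=0 col=1 char='i'
After 3 (k): row=0 col=1 char='i'
After 4 (l): row=0 col=2 char='s'
After 5 (gg): row=0 col=0 char='f'
After 6 (k): row=0 col=0 char='f'
After 7 (0): row=0 col=0 char='f'

Answer: f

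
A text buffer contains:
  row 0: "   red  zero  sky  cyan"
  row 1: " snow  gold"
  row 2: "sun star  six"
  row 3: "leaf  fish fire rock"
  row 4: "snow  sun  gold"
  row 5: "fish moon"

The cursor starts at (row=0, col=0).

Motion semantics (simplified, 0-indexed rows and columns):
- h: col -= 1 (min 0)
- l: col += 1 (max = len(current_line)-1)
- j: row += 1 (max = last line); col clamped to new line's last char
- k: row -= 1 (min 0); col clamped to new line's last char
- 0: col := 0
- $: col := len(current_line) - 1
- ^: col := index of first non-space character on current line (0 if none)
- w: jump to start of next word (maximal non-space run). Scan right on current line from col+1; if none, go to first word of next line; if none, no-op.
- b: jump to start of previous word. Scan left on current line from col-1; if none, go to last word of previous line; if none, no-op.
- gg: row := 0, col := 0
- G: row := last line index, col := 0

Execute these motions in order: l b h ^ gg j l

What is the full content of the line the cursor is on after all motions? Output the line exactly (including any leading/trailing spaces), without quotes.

Answer:  snow  gold

Derivation:
After 1 (l): row=0 col=1 char='_'
After 2 (b): row=0 col=1 char='_'
After 3 (h): row=0 col=0 char='_'
After 4 (^): row=0 col=3 char='r'
After 5 (gg): row=0 col=0 char='_'
After 6 (j): row=1 col=0 char='_'
After 7 (l): row=1 col=1 char='s'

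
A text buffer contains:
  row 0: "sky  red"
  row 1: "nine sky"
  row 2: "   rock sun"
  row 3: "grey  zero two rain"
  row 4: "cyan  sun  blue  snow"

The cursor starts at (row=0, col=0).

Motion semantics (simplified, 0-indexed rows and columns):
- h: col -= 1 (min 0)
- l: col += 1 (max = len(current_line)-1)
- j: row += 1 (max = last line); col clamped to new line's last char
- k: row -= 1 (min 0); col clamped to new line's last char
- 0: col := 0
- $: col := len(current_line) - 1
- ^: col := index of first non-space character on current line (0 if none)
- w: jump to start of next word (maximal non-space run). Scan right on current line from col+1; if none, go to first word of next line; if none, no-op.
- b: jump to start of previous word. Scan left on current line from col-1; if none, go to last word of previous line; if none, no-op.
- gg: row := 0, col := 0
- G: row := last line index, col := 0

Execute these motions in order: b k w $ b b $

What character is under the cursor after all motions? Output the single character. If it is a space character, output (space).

Answer: d

Derivation:
After 1 (b): row=0 col=0 char='s'
After 2 (k): row=0 col=0 char='s'
After 3 (w): row=0 col=5 char='r'
After 4 ($): row=0 col=7 char='d'
After 5 (b): row=0 col=5 char='r'
After 6 (b): row=0 col=0 char='s'
After 7 ($): row=0 col=7 char='d'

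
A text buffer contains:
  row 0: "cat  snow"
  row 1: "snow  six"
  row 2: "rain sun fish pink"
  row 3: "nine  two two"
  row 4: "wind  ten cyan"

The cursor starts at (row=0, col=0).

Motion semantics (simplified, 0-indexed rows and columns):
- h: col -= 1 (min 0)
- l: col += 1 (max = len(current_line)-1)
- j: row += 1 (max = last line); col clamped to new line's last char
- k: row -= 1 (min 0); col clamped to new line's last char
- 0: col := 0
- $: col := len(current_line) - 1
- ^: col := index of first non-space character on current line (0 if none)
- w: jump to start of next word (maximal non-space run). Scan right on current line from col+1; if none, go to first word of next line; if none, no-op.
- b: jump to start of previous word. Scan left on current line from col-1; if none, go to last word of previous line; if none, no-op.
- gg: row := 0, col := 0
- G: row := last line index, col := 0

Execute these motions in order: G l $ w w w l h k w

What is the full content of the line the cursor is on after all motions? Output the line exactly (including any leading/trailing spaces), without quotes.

Answer: wind  ten cyan

Derivation:
After 1 (G): row=4 col=0 char='w'
After 2 (l): row=4 col=1 char='i'
After 3 ($): row=4 col=13 char='n'
After 4 (w): row=4 col=13 char='n'
After 5 (w): row=4 col=13 char='n'
After 6 (w): row=4 col=13 char='n'
After 7 (l): row=4 col=13 char='n'
After 8 (h): row=4 col=12 char='a'
After 9 (k): row=3 col=12 char='o'
After 10 (w): row=4 col=0 char='w'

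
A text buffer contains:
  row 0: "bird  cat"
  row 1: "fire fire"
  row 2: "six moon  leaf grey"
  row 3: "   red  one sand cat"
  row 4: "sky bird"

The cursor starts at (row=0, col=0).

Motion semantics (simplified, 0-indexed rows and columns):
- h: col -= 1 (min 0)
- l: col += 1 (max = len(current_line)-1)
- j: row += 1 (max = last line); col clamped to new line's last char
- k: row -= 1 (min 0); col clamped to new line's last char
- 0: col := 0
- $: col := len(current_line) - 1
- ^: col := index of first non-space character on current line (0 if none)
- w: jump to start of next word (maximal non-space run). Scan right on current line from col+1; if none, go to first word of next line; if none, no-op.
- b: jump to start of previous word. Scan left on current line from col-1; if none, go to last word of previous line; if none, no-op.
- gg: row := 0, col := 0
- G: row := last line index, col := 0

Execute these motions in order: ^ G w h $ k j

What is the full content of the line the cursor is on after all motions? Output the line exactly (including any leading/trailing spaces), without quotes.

Answer: sky bird

Derivation:
After 1 (^): row=0 col=0 char='b'
After 2 (G): row=4 col=0 char='s'
After 3 (w): row=4 col=4 char='b'
After 4 (h): row=4 col=3 char='_'
After 5 ($): row=4 col=7 char='d'
After 6 (k): row=3 col=7 char='_'
After 7 (j): row=4 col=7 char='d'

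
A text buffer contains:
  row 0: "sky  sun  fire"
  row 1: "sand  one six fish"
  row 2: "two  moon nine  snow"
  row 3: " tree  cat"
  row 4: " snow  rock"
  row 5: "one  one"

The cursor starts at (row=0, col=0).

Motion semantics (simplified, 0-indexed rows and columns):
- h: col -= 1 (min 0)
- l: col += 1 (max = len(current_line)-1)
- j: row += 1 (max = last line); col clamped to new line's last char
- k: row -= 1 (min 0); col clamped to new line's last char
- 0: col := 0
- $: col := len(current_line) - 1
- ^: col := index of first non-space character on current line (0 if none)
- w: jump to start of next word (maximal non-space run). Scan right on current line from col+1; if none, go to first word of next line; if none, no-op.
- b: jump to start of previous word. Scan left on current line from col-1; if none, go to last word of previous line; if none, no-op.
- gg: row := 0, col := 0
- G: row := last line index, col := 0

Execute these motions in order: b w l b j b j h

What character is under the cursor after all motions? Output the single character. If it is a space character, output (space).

Answer: t

Derivation:
After 1 (b): row=0 col=0 char='s'
After 2 (w): row=0 col=5 char='s'
After 3 (l): row=0 col=6 char='u'
After 4 (b): row=0 col=5 char='s'
After 5 (j): row=1 col=5 char='_'
After 6 (b): row=1 col=0 char='s'
After 7 (j): row=2 col=0 char='t'
After 8 (h): row=2 col=0 char='t'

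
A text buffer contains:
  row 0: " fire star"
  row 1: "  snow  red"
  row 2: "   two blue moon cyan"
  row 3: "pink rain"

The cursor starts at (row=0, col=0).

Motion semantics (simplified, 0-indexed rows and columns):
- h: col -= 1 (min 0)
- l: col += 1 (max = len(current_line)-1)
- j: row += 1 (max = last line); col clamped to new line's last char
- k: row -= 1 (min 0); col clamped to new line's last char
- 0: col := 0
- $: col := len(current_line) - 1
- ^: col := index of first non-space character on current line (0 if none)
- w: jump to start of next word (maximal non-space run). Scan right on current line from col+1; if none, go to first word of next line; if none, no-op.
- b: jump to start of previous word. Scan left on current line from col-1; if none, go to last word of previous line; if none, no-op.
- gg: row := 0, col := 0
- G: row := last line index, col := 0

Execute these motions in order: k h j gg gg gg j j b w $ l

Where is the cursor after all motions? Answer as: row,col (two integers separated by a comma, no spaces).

Answer: 2,20

Derivation:
After 1 (k): row=0 col=0 char='_'
After 2 (h): row=0 col=0 char='_'
After 3 (j): row=1 col=0 char='_'
After 4 (gg): row=0 col=0 char='_'
After 5 (gg): row=0 col=0 char='_'
After 6 (gg): row=0 col=0 char='_'
After 7 (j): row=1 col=0 char='_'
After 8 (j): row=2 col=0 char='_'
After 9 (b): row=1 col=8 char='r'
After 10 (w): row=2 col=3 char='t'
After 11 ($): row=2 col=20 char='n'
After 12 (l): row=2 col=20 char='n'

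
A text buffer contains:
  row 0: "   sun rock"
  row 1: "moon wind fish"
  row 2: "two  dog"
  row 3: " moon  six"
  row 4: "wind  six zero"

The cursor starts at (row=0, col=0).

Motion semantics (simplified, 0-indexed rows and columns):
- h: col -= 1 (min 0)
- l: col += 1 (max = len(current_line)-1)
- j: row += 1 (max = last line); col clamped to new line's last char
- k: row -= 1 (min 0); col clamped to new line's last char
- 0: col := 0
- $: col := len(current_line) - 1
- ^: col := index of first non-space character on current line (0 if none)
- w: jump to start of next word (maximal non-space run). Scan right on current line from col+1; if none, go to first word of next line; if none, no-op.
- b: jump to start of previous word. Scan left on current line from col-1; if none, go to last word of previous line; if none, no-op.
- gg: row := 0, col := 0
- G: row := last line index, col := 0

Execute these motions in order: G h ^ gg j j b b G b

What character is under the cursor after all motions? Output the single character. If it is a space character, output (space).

Answer: s

Derivation:
After 1 (G): row=4 col=0 char='w'
After 2 (h): row=4 col=0 char='w'
After 3 (^): row=4 col=0 char='w'
After 4 (gg): row=0 col=0 char='_'
After 5 (j): row=1 col=0 char='m'
After 6 (j): row=2 col=0 char='t'
After 7 (b): row=1 col=10 char='f'
After 8 (b): row=1 col=5 char='w'
After 9 (G): row=4 col=0 char='w'
After 10 (b): row=3 col=7 char='s'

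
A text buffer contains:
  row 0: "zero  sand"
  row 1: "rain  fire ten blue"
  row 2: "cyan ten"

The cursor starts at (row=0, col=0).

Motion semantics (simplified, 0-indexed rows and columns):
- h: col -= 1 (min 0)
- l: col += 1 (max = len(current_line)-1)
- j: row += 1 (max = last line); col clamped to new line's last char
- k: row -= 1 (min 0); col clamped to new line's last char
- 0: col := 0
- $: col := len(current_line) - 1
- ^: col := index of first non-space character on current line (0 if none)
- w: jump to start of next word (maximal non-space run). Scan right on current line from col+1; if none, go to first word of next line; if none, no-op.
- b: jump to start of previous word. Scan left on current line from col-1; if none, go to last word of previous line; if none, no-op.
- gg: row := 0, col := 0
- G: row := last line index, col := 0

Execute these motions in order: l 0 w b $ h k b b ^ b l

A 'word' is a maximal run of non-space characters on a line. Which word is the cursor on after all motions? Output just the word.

After 1 (l): row=0 col=1 char='e'
After 2 (0): row=0 col=0 char='z'
After 3 (w): row=0 col=6 char='s'
After 4 (b): row=0 col=0 char='z'
After 5 ($): row=0 col=9 char='d'
After 6 (h): row=0 col=8 char='n'
After 7 (k): row=0 col=8 char='n'
After 8 (b): row=0 col=6 char='s'
After 9 (b): row=0 col=0 char='z'
After 10 (^): row=0 col=0 char='z'
After 11 (b): row=0 col=0 char='z'
After 12 (l): row=0 col=1 char='e'

Answer: zero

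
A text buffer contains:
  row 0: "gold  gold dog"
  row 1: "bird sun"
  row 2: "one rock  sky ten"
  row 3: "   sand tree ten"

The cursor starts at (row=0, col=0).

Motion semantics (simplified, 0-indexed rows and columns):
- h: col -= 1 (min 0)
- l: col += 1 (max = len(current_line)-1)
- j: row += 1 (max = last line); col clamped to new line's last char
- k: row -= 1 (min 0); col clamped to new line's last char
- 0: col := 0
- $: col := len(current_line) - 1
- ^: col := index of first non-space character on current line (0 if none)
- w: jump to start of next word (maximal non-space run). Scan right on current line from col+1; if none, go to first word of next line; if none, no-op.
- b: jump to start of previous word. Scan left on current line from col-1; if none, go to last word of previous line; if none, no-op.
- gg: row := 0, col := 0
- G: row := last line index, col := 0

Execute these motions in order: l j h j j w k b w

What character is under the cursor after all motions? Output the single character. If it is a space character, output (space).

After 1 (l): row=0 col=1 char='o'
After 2 (j): row=1 col=1 char='i'
After 3 (h): row=1 col=0 char='b'
After 4 (j): row=2 col=0 char='o'
After 5 (j): row=3 col=0 char='_'
After 6 (w): row=3 col=3 char='s'
After 7 (k): row=2 col=3 char='_'
After 8 (b): row=2 col=0 char='o'
After 9 (w): row=2 col=4 char='r'

Answer: r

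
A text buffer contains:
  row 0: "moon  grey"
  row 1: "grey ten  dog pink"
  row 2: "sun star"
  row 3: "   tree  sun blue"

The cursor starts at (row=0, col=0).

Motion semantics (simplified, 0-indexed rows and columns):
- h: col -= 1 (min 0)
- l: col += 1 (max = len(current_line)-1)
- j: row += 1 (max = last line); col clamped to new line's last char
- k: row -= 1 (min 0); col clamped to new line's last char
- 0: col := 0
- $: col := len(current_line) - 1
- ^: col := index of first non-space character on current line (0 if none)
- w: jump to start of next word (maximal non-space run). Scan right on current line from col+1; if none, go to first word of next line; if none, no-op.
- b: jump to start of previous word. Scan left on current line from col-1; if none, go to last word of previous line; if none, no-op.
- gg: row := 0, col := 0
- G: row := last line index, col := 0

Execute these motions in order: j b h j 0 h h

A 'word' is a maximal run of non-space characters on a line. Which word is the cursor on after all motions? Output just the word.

After 1 (j): row=1 col=0 char='g'
After 2 (b): row=0 col=6 char='g'
After 3 (h): row=0 col=5 char='_'
After 4 (j): row=1 col=5 char='t'
After 5 (0): row=1 col=0 char='g'
After 6 (h): row=1 col=0 char='g'
After 7 (h): row=1 col=0 char='g'

Answer: grey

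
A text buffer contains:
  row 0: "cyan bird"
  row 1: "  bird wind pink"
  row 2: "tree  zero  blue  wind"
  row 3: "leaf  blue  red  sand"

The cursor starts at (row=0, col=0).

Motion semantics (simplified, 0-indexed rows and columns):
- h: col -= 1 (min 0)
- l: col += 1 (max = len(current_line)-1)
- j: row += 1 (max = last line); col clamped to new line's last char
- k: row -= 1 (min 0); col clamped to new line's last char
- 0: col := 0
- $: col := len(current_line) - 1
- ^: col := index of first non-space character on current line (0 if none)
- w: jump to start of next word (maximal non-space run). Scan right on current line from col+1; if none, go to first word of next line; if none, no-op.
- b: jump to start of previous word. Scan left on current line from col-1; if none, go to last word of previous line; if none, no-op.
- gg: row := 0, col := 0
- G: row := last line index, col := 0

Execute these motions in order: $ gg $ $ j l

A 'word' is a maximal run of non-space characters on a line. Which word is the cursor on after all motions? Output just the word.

After 1 ($): row=0 col=8 char='d'
After 2 (gg): row=0 col=0 char='c'
After 3 ($): row=0 col=8 char='d'
After 4 ($): row=0 col=8 char='d'
After 5 (j): row=1 col=8 char='i'
After 6 (l): row=1 col=9 char='n'

Answer: wind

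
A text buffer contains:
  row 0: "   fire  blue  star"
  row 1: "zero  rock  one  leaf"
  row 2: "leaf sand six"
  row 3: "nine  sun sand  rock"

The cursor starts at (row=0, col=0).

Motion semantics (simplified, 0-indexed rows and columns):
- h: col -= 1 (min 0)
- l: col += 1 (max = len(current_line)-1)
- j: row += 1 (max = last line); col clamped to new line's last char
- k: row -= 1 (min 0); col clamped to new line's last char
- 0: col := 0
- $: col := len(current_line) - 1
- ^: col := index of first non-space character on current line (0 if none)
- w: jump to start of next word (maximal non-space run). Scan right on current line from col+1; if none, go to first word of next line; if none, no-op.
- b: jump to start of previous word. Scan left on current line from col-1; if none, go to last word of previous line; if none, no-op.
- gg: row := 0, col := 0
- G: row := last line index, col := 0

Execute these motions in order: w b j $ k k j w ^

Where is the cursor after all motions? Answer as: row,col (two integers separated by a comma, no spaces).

After 1 (w): row=0 col=3 char='f'
After 2 (b): row=0 col=3 char='f'
After 3 (j): row=1 col=3 char='o'
After 4 ($): row=1 col=20 char='f'
After 5 (k): row=0 col=18 char='r'
After 6 (k): row=0 col=18 char='r'
After 7 (j): row=1 col=18 char='e'
After 8 (w): row=2 col=0 char='l'
After 9 (^): row=2 col=0 char='l'

Answer: 2,0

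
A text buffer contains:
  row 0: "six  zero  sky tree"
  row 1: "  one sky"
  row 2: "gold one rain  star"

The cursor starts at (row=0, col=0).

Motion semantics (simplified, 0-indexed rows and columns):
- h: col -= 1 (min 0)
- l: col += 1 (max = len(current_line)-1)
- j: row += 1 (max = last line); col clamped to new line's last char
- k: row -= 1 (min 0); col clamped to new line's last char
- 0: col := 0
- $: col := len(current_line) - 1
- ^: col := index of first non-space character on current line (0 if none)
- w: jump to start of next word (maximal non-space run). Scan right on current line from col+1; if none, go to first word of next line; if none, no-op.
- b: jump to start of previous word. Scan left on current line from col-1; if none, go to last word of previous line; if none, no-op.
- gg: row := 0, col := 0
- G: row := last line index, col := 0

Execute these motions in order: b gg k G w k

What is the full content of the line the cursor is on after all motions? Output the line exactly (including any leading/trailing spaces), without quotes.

After 1 (b): row=0 col=0 char='s'
After 2 (gg): row=0 col=0 char='s'
After 3 (k): row=0 col=0 char='s'
After 4 (G): row=2 col=0 char='g'
After 5 (w): row=2 col=5 char='o'
After 6 (k): row=1 col=5 char='_'

Answer:   one sky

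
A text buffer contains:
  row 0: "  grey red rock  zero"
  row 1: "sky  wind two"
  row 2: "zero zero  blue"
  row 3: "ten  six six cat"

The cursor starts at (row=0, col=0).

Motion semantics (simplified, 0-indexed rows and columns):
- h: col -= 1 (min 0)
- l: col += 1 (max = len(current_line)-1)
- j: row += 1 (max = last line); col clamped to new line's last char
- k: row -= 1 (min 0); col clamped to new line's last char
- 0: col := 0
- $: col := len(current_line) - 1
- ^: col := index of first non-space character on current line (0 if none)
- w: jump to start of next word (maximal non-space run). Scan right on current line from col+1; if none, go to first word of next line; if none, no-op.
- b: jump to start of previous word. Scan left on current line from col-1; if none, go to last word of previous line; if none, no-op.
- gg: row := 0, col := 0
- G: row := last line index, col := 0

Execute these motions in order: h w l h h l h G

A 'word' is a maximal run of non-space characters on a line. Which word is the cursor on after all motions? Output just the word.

After 1 (h): row=0 col=0 char='_'
After 2 (w): row=0 col=2 char='g'
After 3 (l): row=0 col=3 char='r'
After 4 (h): row=0 col=2 char='g'
After 5 (h): row=0 col=1 char='_'
After 6 (l): row=0 col=2 char='g'
After 7 (h): row=0 col=1 char='_'
After 8 (G): row=3 col=0 char='t'

Answer: ten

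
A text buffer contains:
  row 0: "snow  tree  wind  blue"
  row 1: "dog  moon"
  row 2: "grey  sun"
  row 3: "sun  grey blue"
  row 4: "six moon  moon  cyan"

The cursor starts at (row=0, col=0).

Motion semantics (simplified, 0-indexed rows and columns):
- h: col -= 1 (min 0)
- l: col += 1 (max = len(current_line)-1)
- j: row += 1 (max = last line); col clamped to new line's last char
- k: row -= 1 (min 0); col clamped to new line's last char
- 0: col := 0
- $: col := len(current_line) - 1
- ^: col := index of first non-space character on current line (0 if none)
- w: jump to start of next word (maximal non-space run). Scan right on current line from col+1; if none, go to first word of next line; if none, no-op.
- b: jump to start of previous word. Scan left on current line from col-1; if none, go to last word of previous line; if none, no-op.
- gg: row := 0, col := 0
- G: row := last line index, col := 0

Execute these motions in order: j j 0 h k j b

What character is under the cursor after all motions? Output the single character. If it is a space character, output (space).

After 1 (j): row=1 col=0 char='d'
After 2 (j): row=2 col=0 char='g'
After 3 (0): row=2 col=0 char='g'
After 4 (h): row=2 col=0 char='g'
After 5 (k): row=1 col=0 char='d'
After 6 (j): row=2 col=0 char='g'
After 7 (b): row=1 col=5 char='m'

Answer: m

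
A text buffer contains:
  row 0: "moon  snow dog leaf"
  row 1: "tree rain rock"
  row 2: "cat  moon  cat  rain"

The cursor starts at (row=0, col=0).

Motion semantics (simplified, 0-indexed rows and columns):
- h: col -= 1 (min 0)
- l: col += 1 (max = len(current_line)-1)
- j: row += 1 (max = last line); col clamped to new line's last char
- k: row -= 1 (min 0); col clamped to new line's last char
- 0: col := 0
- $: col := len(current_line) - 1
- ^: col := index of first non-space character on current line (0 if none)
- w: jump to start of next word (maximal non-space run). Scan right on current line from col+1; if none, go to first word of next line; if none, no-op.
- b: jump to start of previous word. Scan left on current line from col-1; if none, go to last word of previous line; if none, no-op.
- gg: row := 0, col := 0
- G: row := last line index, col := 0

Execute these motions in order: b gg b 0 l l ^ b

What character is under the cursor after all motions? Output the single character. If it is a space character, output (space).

Answer: m

Derivation:
After 1 (b): row=0 col=0 char='m'
After 2 (gg): row=0 col=0 char='m'
After 3 (b): row=0 col=0 char='m'
After 4 (0): row=0 col=0 char='m'
After 5 (l): row=0 col=1 char='o'
After 6 (l): row=0 col=2 char='o'
After 7 (^): row=0 col=0 char='m'
After 8 (b): row=0 col=0 char='m'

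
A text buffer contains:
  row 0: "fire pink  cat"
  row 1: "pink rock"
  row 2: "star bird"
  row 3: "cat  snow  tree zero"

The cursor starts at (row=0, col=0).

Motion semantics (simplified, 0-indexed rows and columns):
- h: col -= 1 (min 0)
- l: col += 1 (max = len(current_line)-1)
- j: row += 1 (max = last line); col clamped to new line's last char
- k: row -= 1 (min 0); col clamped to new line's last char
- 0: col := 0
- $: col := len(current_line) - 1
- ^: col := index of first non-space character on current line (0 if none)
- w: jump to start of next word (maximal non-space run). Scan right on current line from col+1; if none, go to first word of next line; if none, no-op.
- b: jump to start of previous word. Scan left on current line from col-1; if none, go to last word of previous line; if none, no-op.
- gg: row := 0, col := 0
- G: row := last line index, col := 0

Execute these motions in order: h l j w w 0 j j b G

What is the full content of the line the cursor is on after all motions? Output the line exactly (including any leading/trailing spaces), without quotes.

Answer: cat  snow  tree zero

Derivation:
After 1 (h): row=0 col=0 char='f'
After 2 (l): row=0 col=1 char='i'
After 3 (j): row=1 col=1 char='i'
After 4 (w): row=1 col=5 char='r'
After 5 (w): row=2 col=0 char='s'
After 6 (0): row=2 col=0 char='s'
After 7 (j): row=3 col=0 char='c'
After 8 (j): row=3 col=0 char='c'
After 9 (b): row=2 col=5 char='b'
After 10 (G): row=3 col=0 char='c'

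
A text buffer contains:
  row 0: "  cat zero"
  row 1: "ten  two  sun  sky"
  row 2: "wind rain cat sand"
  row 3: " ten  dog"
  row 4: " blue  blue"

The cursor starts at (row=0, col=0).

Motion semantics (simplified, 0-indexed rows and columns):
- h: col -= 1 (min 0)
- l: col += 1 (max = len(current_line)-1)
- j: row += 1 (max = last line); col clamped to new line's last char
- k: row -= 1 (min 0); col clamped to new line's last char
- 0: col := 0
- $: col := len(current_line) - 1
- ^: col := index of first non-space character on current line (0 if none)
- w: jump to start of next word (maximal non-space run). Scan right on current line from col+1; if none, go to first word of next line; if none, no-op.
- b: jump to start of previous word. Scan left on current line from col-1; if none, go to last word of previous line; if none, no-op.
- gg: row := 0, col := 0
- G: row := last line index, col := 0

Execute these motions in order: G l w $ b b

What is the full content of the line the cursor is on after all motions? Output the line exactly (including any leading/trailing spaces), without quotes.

After 1 (G): row=4 col=0 char='_'
After 2 (l): row=4 col=1 char='b'
After 3 (w): row=4 col=7 char='b'
After 4 ($): row=4 col=10 char='e'
After 5 (b): row=4 col=7 char='b'
After 6 (b): row=4 col=1 char='b'

Answer:  blue  blue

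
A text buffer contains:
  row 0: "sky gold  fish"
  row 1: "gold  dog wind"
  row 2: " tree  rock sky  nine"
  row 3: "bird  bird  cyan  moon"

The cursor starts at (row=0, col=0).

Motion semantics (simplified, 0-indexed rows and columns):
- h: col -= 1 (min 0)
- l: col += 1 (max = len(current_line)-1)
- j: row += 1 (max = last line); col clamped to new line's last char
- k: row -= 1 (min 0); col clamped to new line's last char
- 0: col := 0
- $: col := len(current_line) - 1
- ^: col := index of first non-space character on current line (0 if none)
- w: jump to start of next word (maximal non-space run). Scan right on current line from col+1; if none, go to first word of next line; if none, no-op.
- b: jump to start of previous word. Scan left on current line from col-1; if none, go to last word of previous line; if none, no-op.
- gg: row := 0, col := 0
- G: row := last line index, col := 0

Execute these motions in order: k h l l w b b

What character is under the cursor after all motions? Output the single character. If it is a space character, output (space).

Answer: s

Derivation:
After 1 (k): row=0 col=0 char='s'
After 2 (h): row=0 col=0 char='s'
After 3 (l): row=0 col=1 char='k'
After 4 (l): row=0 col=2 char='y'
After 5 (w): row=0 col=4 char='g'
After 6 (b): row=0 col=0 char='s'
After 7 (b): row=0 col=0 char='s'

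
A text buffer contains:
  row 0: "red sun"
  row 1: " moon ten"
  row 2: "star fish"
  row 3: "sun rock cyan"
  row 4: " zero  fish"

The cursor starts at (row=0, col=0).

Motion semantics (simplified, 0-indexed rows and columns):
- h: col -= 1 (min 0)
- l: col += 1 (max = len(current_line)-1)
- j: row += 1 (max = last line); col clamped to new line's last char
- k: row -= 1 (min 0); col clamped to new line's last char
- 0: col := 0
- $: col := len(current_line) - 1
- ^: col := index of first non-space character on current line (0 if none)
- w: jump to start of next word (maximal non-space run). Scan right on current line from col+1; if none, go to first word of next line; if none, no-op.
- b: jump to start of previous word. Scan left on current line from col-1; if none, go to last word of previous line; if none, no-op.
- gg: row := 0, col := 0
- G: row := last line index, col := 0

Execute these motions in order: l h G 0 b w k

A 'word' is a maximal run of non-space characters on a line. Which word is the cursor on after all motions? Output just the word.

After 1 (l): row=0 col=1 char='e'
After 2 (h): row=0 col=0 char='r'
After 3 (G): row=4 col=0 char='_'
After 4 (0): row=4 col=0 char='_'
After 5 (b): row=3 col=9 char='c'
After 6 (w): row=4 col=1 char='z'
After 7 (k): row=3 col=1 char='u'

Answer: sun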